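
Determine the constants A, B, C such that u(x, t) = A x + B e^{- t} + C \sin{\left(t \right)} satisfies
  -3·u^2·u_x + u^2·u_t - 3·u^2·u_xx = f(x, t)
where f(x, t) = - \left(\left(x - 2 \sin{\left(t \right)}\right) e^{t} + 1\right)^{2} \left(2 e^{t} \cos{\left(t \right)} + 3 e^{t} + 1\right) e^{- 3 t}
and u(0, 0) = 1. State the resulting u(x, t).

Answer: u(x, t) = x - 2 \sin{\left(t \right)} + e^{- t}

Derivation:
Substitute the ansatz u = A x + B e^{- t} + C \sin{\left(t \right)} into the left-hand side.
Derivatives of the ansatz:
  u_x = A
  u_t = - B e^{- t} + C \cos{\left(t \right)}
  u_xx = 0
Term by term:
  -3·u^2·u_x = - 3 A^{3} x^{2} - 6 A^{2} B x e^{- t} - 6 A^{2} C x \sin{\left(t \right)} - 3 A B^{2} e^{- 2 t} - 6 A B C e^{- t} \sin{\left(t \right)} - 3 A C^{2} \sin^{2}{\left(t \right)}
  u^2·u_t = - A^{2} B x^{2} e^{- t} + A^{2} C x^{2} \cos{\left(t \right)} - 2 A B^{2} x e^{- 2 t} - 2 A B C x e^{- t} \sin{\left(t \right)} + 2 A B C x e^{- t} \cos{\left(t \right)} + 2 A C^{2} x \sin{\left(t \right)} \cos{\left(t \right)} - B^{3} e^{- 3 t} - 2 B^{2} C e^{- 2 t} \sin{\left(t \right)} + B^{2} C e^{- 2 t} \cos{\left(t \right)} - B C^{2} e^{- t} \sin^{2}{\left(t \right)} + 2 B C^{2} e^{- t} \sin{\left(t \right)} \cos{\left(t \right)} + C^{3} \sin^{2}{\left(t \right)} \cos{\left(t \right)}
  -3·u^2·u_xx = 0
So the left-hand side equals
  - 3 A^{3} x^{2} - A^{2} B x^{2} e^{- t} - 6 A^{2} B x e^{- t} + A^{2} C x^{2} \cos{\left(t \right)} - 6 A^{2} C x \sin{\left(t \right)} - 2 A B^{2} x e^{- 2 t} - 3 A B^{2} e^{- 2 t} - 2 A B C x e^{- t} \sin{\left(t \right)} + 2 A B C x e^{- t} \cos{\left(t \right)} - 6 A B C e^{- t} \sin{\left(t \right)} + 2 A C^{2} x \sin{\left(t \right)} \cos{\left(t \right)} - 3 A C^{2} \sin^{2}{\left(t \right)} - B^{3} e^{- 3 t} - 2 B^{2} C e^{- 2 t} \sin{\left(t \right)} + B^{2} C e^{- 2 t} \cos{\left(t \right)} - B C^{2} e^{- t} \sin^{2}{\left(t \right)} + 2 B C^{2} e^{- t} \sin{\left(t \right)} \cos{\left(t \right)} + C^{3} \sin^{2}{\left(t \right)} \cos{\left(t \right)}
This must equal f(x, t) identically; expanded, f = - 2 x^{2} \cos{\left(t \right)} - 3 x^{2} - x^{2} e^{- t} + 8 x \sin{\left(t \right)} \cos{\left(t \right)} + 12 x \sin{\left(t \right)} + 4 x e^{- t} \sin{\left(t \right)} - 4 x e^{- t} \cos{\left(t \right)} - 6 x e^{- t} - 2 x e^{- 2 t} - 8 \sin^{2}{\left(t \right)} \cos{\left(t \right)} - 12 \sin^{2}{\left(t \right)} - 4 e^{- t} \sin^{2}{\left(t \right)} + 8 e^{- t} \sin{\left(t \right)} \cos{\left(t \right)} + 12 e^{- t} \sin{\left(t \right)} + 4 e^{- 2 t} \sin{\left(t \right)} - 2 e^{- 2 t} \cos{\left(t \right)} - 3 e^{- 2 t} - e^{- 3 t}.
Matching coefficients of the independent functions:
(each divided by its leading coefficient; functions giving the same equation are listed together)
  [x^{2}]:  A^{3} - 1 = 0
  [x e^{- 2 t}, e^{- 2 t}]:  A B^{2} - 1 = 0
  [x e^{- t}, x^{2} e^{- t}]:  A^{2} B - 1 = 0
  [x \sin{\left(t \right)}, x^{2} \cos{\left(t \right)}]:  A^{2} C + 2 = 0
  [e^{- 2 t} \sin{\left(t \right)}, e^{- 2 t} \cos{\left(t \right)}]:  B^{2} C + 2 = 0
  [e^{- t} \sin{\left(t \right)}, x e^{- t} \sin{\left(t \right)}, x e^{- t} \cos{\left(t \right)}]:  A B C + 2 = 0
  [e^{- t} \sin^{2}{\left(t \right)}, e^{- t} \sin{\left(t \right)} \cos{\left(t \right)}]:  B C^{2} - 4 = 0
  [\sin^{2}{\left(t \right)} \cos{\left(t \right)}]:  C^{3} + 8 = 0
  [x \sin{\left(t \right)} \cos{\left(t \right)}, \sin^{2}{\left(t \right)}]:  A C^{2} - 4 = 0
  [e^{- 3 t}]:  B^{3} - 1 = 0
Solving: A = 1, B = 1, C = -2.
Check against the point condition:
  u(0, 0) = 1  ⟹  B = 1  ✓
Hence u(x, t) = x - 2 \sin{\left(t \right)} + e^{- t}.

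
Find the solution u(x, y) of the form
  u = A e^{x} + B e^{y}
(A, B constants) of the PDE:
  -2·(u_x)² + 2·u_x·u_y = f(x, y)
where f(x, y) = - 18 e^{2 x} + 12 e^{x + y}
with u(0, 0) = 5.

Substitute the ansatz u = A e^{x} + B e^{y} into the left-hand side.
Derivatives of the ansatz:
  u_x = A e^{x}
  u_y = B e^{y}
Term by term:
  -2·(u_x)² = - 2 A^{2} e^{2 x}
  2·u_x·u_y = 2 A B e^{x} e^{y}
So the left-hand side equals
  - 2 A^{2} e^{2 x} + 2 A B e^{x} e^{y}
This must equal f(x, y) identically; expanded, f = - 18 e^{2 x} + 12 e^{x} e^{y}.
Matching coefficients of the independent functions:
  [e^{x} e^{y}]:  2 A B = 12
  [e^{2 x}]:  - 2 A^{2} = -18
These equations allow (A, B) = (-3, -2) or (3, 2).
Impose the point condition(s):
  u(0, 0) = 5  ⟹  A + B = 5
Only A = 3, B = 2 satisfies everything.
Hence u(x, y) = 3 e^{x} + 2 e^{y}.

Answer: u(x, y) = 3 e^{x} + 2 e^{y}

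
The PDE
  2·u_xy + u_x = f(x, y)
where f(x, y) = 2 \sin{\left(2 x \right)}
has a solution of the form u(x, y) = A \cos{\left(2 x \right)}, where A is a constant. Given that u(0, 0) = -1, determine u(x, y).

Substitute the ansatz u = A \cos{\left(2 x \right)} into the left-hand side.
Derivatives of the ansatz:
  u_xy = 0
  u_x = - 2 A \sin{\left(2 x \right)}
Term by term:
  2·u_xy = 0
  u_x = - 2 A \sin{\left(2 x \right)}
So the left-hand side equals
  - 2 A \sin{\left(2 x \right)}
This must equal f(x, y) = 2 \sin{\left(2 x \right)} identically.
Matching coefficients of the independent functions:
  [\sin{\left(2 x \right)}]:  - 2 A = 2
Solving: A = -1.
Check against the point condition:
  u(0, 0) = -1  ⟹  A = -1  ✓
Hence u(x, y) = - \cos{\left(2 x \right)}.

Answer: u(x, y) = - \cos{\left(2 x \right)}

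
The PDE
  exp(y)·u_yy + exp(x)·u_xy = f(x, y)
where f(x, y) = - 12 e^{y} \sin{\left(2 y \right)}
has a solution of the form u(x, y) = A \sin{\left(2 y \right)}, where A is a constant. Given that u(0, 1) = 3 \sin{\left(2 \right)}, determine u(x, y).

Answer: u(x, y) = 3 \sin{\left(2 y \right)}

Derivation:
Substitute the ansatz u = A \sin{\left(2 y \right)} into the left-hand side.
Derivatives of the ansatz:
  u_yy = - 4 A \sin{\left(2 y \right)}
  u_xy = 0
Term by term:
  exp(y)·u_yy = - 4 A e^{y} \sin{\left(2 y \right)}
  exp(x)·u_xy = 0
So the left-hand side equals
  - 4 A e^{y} \sin{\left(2 y \right)}
This must equal f(x, y) = - 12 e^{y} \sin{\left(2 y \right)} identically.
Matching coefficients of the independent functions:
  [e^{y} \sin{\left(2 y \right)}]:  - 4 A = -12
Solving: A = 3.
Check against the point condition:
  u(0, 1) = 3 \sin{\left(2 \right)}  ⟹  A \sin{\left(2 \right)} = 3 \sin{\left(2 \right)}  ✓
Hence u(x, y) = 3 \sin{\left(2 y \right)}.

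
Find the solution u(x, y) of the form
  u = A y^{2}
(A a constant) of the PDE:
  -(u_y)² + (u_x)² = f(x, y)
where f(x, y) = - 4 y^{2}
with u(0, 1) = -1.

Substitute the ansatz u = A y^{2} into the left-hand side.
Derivatives of the ansatz:
  u_y = 2 A y
  u_x = 0
Term by term:
  -(u_y)² = - 4 A^{2} y^{2}
  (u_x)² = 0
So the left-hand side equals
  - 4 A^{2} y^{2}
This must equal f(x, y) = - 4 y^{2} identically.
Matching coefficients of the independent functions:
  [y^{2}]:  - 4 A^{2} = -4
These equations allow (A) = (-1) or (1).
Impose the point condition(s):
  u(0, 1) = -1  ⟹  A = -1
Only A = -1 satisfies everything.
Hence u(x, y) = - y^{2}.

Answer: u(x, y) = - y^{2}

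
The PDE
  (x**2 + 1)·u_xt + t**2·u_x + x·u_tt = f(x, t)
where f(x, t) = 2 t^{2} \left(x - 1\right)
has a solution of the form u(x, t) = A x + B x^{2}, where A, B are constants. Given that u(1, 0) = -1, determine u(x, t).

Substitute the ansatz u = A x + B x^{2} into the left-hand side.
Derivatives of the ansatz:
  u_xt = 0
  u_x = A + 2 B x
  u_tt = 0
Term by term:
  (x**2 + 1)·u_xt = 0
  t**2·u_x = A t^{2} + 2 B t^{2} x
  x·u_tt = 0
So the left-hand side equals
  A t^{2} + 2 B t^{2} x
This must equal f(x, t) identically; expanded, f = 2 t^{2} x - 2 t^{2}.
Matching coefficients of the independent functions:
  [t^{2}]:  A = -2
  [t^{2} x]:  2 B = 2
Solving: A = -2, B = 1.
Check against the point condition:
  u(1, 0) = -1  ⟹  A + B = -1  ✓
Hence u(x, t) = x^{2} - 2 x.

Answer: u(x, t) = x^{2} - 2 x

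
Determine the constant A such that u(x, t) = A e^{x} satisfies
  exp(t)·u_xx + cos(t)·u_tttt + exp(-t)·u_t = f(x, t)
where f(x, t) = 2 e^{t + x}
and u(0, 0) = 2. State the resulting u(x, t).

Substitute the ansatz u = A e^{x} into the left-hand side.
Derivatives of the ansatz:
  u_xx = A e^{x}
  u_tttt = 0
  u_t = 0
Term by term:
  exp(t)·u_xx = A e^{t} e^{x}
  cos(t)·u_tttt = 0
  exp(-t)·u_t = 0
So the left-hand side equals
  A e^{t} e^{x}
This must equal f(x, t) identically; expanded, f = 2 e^{t} e^{x}.
Matching coefficients of the independent functions:
  [e^{t} e^{x}]:  A = 2
Solving: A = 2.
Check against the point condition:
  u(0, 0) = 2  ⟹  A = 2  ✓
Hence u(x, t) = 2 e^{x}.

Answer: u(x, t) = 2 e^{x}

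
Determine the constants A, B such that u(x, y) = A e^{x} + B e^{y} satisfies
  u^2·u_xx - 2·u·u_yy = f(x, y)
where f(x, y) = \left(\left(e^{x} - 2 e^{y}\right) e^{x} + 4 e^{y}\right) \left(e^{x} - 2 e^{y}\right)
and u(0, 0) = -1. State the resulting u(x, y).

Substitute the ansatz u = A e^{x} + B e^{y} into the left-hand side.
Derivatives of the ansatz:
  u_xx = A e^{x}
  u_yy = B e^{y}
Term by term:
  u^2·u_xx = A^{3} e^{3 x} + 2 A^{2} B e^{2 x} e^{y} + A B^{2} e^{x} e^{2 y}
  -2·u·u_yy = - 2 A B e^{x} e^{y} - 2 B^{2} e^{2 y}
So the left-hand side equals
  A^{3} e^{3 x} + 2 A^{2} B e^{2 x} e^{y} + A B^{2} e^{x} e^{2 y} - 2 A B e^{x} e^{y} - 2 B^{2} e^{2 y}
This must equal f(x, y) identically; expanded, f = e^{3 x} - 4 e^{2 x} e^{y} + 4 e^{x} e^{2 y} + 4 e^{x} e^{y} - 8 e^{2 y}.
Matching coefficients of the independent functions:
  [e^{x} e^{y}]:  - 2 A B = 4
  [e^{x} e^{2 y}]:  A B^{2} = 4
  [e^{2 x} e^{y}]:  2 A^{2} B = -4
  [e^{3 x}]:  A^{3} = 1
  [e^{2 y}]:  - 2 B^{2} = -8
Solving: A = 1, B = -2.
Check against the point condition:
  u(0, 0) = -1  ⟹  A + B = -1  ✓
Hence u(x, y) = e^{x} - 2 e^{y}.

Answer: u(x, y) = e^{x} - 2 e^{y}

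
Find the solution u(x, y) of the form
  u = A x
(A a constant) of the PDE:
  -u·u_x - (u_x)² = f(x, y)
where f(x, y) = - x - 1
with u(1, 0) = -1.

Substitute the ansatz u = A x into the left-hand side.
Derivatives of the ansatz:
  u_x = A
Term by term:
  -u·u_x = - A^{2} x
  -(u_x)² = - A^{2}
So the left-hand side equals
  - A^{2} x - A^{2}
This must equal f(x, y) = - x - 1 identically.
Matching coefficients of the independent functions:
  [constant term, x]:  - A^{2} = -1
These equations allow (A) = (-1) or (1).
Impose the point condition(s):
  u(1, 0) = -1  ⟹  A = -1
Only A = -1 satisfies everything.
Hence u(x, y) = - x.

Answer: u(x, y) = - x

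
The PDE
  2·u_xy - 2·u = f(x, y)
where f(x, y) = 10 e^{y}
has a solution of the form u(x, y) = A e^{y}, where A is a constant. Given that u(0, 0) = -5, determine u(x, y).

Substitute the ansatz u = A e^{y} into the left-hand side.
Derivatives of the ansatz:
  u_xy = 0
Term by term:
  2·u_xy = 0
  -2·u = - 2 A e^{y}
So the left-hand side equals
  - 2 A e^{y}
This must equal f(x, y) = 10 e^{y} identically.
Matching coefficients of the independent functions:
  [e^{y}]:  - 2 A = 10
Solving: A = -5.
Check against the point condition:
  u(0, 0) = -5  ⟹  A = -5  ✓
Hence u(x, y) = - 5 e^{y}.

Answer: u(x, y) = - 5 e^{y}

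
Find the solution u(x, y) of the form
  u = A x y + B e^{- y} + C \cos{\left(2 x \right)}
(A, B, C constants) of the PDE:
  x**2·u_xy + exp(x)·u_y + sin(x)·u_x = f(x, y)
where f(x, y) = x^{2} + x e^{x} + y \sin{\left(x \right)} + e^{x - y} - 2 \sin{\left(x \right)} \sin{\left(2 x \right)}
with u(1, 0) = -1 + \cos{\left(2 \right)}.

Substitute the ansatz u = A x y + B e^{- y} + C \cos{\left(2 x \right)} into the left-hand side.
Derivatives of the ansatz:
  u_xy = A
  u_y = A x - B e^{- y}
  u_x = A y - 2 C \sin{\left(2 x \right)}
Term by term:
  x**2·u_xy = A x^{2}
  exp(x)·u_y = A x e^{x} - B e^{x} e^{- y}
  sin(x)·u_x = A y \sin{\left(x \right)} - 2 C \sin{\left(x \right)} \sin{\left(2 x \right)}
So the left-hand side equals
  A x^{2} + A x e^{x} + A y \sin{\left(x \right)} - B e^{x} e^{- y} - 2 C \sin{\left(x \right)} \sin{\left(2 x \right)}
This must equal f(x, y) identically; expanded, f = x^{2} + x e^{x} + y \sin{\left(x \right)} + e^{x} e^{- y} - 2 \sin{\left(x \right)} \sin{\left(2 x \right)}.
Matching coefficients of the independent functions:
  [x^{2}, x e^{x}, y \sin{\left(x \right)}]:  A = 1
  [e^{x} e^{- y}]:  - B = 1
  [\sin{\left(x \right)} \sin{\left(2 x \right)}]:  - 2 C = -2
Solving: A = 1, B = -1, C = 1.
Check against the point condition:
  u(1, 0) = -1 + \cos{\left(2 \right)}  ⟹  B + C \cos{\left(2 \right)} = -1 + \cos{\left(2 \right)}  ✓
Hence u(x, y) = x y + \cos{\left(2 x \right)} - e^{- y}.

Answer: u(x, y) = x y + \cos{\left(2 x \right)} - e^{- y}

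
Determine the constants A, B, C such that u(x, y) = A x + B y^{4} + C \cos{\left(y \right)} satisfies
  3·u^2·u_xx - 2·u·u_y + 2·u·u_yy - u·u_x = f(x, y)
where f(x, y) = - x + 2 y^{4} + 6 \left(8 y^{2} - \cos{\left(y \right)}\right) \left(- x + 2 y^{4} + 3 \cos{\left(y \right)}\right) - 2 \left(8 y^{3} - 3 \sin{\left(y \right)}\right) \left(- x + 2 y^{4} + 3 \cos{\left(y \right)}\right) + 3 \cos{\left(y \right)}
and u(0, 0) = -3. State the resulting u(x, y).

Substitute the ansatz u = A x + B y^{4} + C \cos{\left(y \right)} into the left-hand side.
Derivatives of the ansatz:
  u_xx = 0
  u_y = 4 B y^{3} - C \sin{\left(y \right)}
  u_yy = 12 B y^{2} - C \cos{\left(y \right)}
  u_x = A
Term by term:
  3·u^2·u_xx = 0
  -2·u·u_y = - 8 A B x y^{3} + 2 A C x \sin{\left(y \right)} - 8 B^{2} y^{7} + 2 B C y^{4} \sin{\left(y \right)} - 8 B C y^{3} \cos{\left(y \right)} + 2 C^{2} \sin{\left(y \right)} \cos{\left(y \right)}
  2·u·u_yy = 24 A B x y^{2} - 2 A C x \cos{\left(y \right)} + 24 B^{2} y^{6} - 2 B C y^{4} \cos{\left(y \right)} + 24 B C y^{2} \cos{\left(y \right)} - 2 C^{2} \cos^{2}{\left(y \right)}
  -u·u_x = - A^{2} x - A B y^{4} - A C \cos{\left(y \right)}
So the left-hand side equals
  - A^{2} x - 8 A B x y^{3} + 24 A B x y^{2} - A B y^{4} + 2 A C x \sin{\left(y \right)} - 2 A C x \cos{\left(y \right)} - A C \cos{\left(y \right)} - 8 B^{2} y^{7} + 24 B^{2} y^{6} + 2 B C y^{4} \sin{\left(y \right)} - 2 B C y^{4} \cos{\left(y \right)} - 8 B C y^{3} \cos{\left(y \right)} + 24 B C y^{2} \cos{\left(y \right)} + 2 C^{2} \sin{\left(y \right)} \cos{\left(y \right)} - 2 C^{2} \cos^{2}{\left(y \right)}
This must equal f(x, y) identically; expanded, f = 16 x y^{3} - 48 x y^{2} - 6 x \sin{\left(y \right)} + 6 x \cos{\left(y \right)} - x - 32 y^{7} + 96 y^{6} + 12 y^{4} \sin{\left(y \right)} - 12 y^{4} \cos{\left(y \right)} + 2 y^{4} - 48 y^{3} \cos{\left(y \right)} + 144 y^{2} \cos{\left(y \right)} + 18 \sin{\left(y \right)} \cos{\left(y \right)} - 18 \cos^{2}{\left(y \right)} + 3 \cos{\left(y \right)}.
Matching coefficients of the independent functions:
(each divided by its leading coefficient; functions giving the same equation are listed together)
  [x]:  A^{2} - 1 = 0
  [y^{4}, x y^{2}, x y^{3}]:  A B + 2 = 0
  [y^{6}, y^{7}]:  B^{2} - 4 = 0
  [x \sin{\left(y \right)}, x \cos{\left(y \right)}, \cos{\left(y \right)}]:  A C + 3 = 0
  [y^{2} \cos{\left(y \right)}, y^{3} \cos{\left(y \right)}, y^{4} \sin{\left(y \right)}, …]:  B C - 6 = 0
  [\sin{\left(y \right)} \cos{\left(y \right)}, \cos^{2}{\left(y \right)}]:  C^{2} - 9 = 0
These equations allow (A, B, C) = (-1, 2, 3) or (1, -2, -3).
Impose the point condition(s):
  u(0, 0) = -3  ⟹  C = -3
Only A = 1, B = -2, C = -3 satisfies everything.
Hence u(x, y) = x - 2 y^{4} - 3 \cos{\left(y \right)}.

Answer: u(x, y) = x - 2 y^{4} - 3 \cos{\left(y \right)}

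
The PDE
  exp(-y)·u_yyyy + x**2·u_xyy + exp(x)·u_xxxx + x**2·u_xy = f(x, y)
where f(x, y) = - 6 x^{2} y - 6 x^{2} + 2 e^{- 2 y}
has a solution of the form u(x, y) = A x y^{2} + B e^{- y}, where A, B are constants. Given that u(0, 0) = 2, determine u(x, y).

Substitute the ansatz u = A x y^{2} + B e^{- y} into the left-hand side.
Derivatives of the ansatz:
  u_yyyy = B e^{- y}
  u_xyy = 2 A
  u_xxxx = 0
  u_xy = 2 A y
Term by term:
  exp(-y)·u_yyyy = B e^{- 2 y}
  x**2·u_xyy = 2 A x^{2}
  exp(x)·u_xxxx = 0
  x**2·u_xy = 2 A x^{2} y
So the left-hand side equals
  2 A x^{2} y + 2 A x^{2} + B e^{- 2 y}
This must equal f(x, y) = - 6 x^{2} y - 6 x^{2} + 2 e^{- 2 y} identically.
Matching coefficients of the independent functions:
  [x^{2}, x^{2} y]:  2 A = -6
  [e^{- 2 y}]:  B = 2
Solving: A = -3, B = 2.
Check against the point condition:
  u(0, 0) = 2  ⟹  B = 2  ✓
Hence u(x, y) = - 3 x y^{2} + 2 e^{- y}.

Answer: u(x, y) = - 3 x y^{2} + 2 e^{- y}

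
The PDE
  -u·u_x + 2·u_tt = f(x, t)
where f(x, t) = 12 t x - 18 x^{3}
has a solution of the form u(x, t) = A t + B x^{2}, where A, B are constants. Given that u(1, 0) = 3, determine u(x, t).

Answer: u(x, t) = - 2 t + 3 x^{2}

Derivation:
Substitute the ansatz u = A t + B x^{2} into the left-hand side.
Derivatives of the ansatz:
  u_x = 2 B x
  u_tt = 0
Term by term:
  -u·u_x = - 2 A B t x - 2 B^{2} x^{3}
  2·u_tt = 0
So the left-hand side equals
  - 2 A B t x - 2 B^{2} x^{3}
This must equal f(x, t) = 12 t x - 18 x^{3} identically.
Matching coefficients of the independent functions:
  [x^{3}]:  - 2 B^{2} = -18
  [t x]:  - 2 A B = 12
These equations allow (A, B) = (-2, 3) or (2, -3).
Impose the point condition(s):
  u(1, 0) = 3  ⟹  B = 3
Only A = -2, B = 3 satisfies everything.
Hence u(x, t) = - 2 t + 3 x^{2}.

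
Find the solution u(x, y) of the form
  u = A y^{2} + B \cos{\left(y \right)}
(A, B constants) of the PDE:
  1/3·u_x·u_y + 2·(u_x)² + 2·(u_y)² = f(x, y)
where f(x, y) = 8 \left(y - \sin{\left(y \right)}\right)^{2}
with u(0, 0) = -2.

Substitute the ansatz u = A y^{2} + B \cos{\left(y \right)} into the left-hand side.
Derivatives of the ansatz:
  u_x = 0
  u_y = 2 A y - B \sin{\left(y \right)}
Term by term:
  1/3·u_x·u_y = 0
  2·(u_x)² = 0
  2·(u_y)² = 8 A^{2} y^{2} - 8 A B y \sin{\left(y \right)} + 2 B^{2} \sin^{2}{\left(y \right)}
So the left-hand side equals
  8 A^{2} y^{2} - 8 A B y \sin{\left(y \right)} + 2 B^{2} \sin^{2}{\left(y \right)}
This must equal f(x, y) identically; expanded, f = 8 y^{2} - 16 y \sin{\left(y \right)} + 8 \sin^{2}{\left(y \right)}.
Matching coefficients of the independent functions:
  [y^{2}]:  8 A^{2} = 8
  [y \sin{\left(y \right)}]:  - 8 A B = -16
  [\sin^{2}{\left(y \right)}]:  2 B^{2} = 8
These equations allow (A, B) = (-1, -2) or (1, 2).
Impose the point condition(s):
  u(0, 0) = -2  ⟹  B = -2
Only A = -1, B = -2 satisfies everything.
Hence u(x, y) = - y^{2} - 2 \cos{\left(y \right)}.

Answer: u(x, y) = - y^{2} - 2 \cos{\left(y \right)}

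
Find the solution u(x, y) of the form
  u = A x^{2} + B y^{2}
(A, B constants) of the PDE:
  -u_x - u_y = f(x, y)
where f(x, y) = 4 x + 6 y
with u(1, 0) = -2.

Answer: u(x, y) = - 2 x^{2} - 3 y^{2}

Derivation:
Substitute the ansatz u = A x^{2} + B y^{2} into the left-hand side.
Derivatives of the ansatz:
  u_x = 2 A x
  u_y = 2 B y
Term by term:
  -u_x = - 2 A x
  -u_y = - 2 B y
So the left-hand side equals
  - 2 A x - 2 B y
This must equal f(x, y) = 4 x + 6 y identically.
Matching coefficients of the independent functions:
  [x]:  - 2 A = 4
  [y]:  - 2 B = 6
Solving: A = -2, B = -3.
Check against the point condition:
  u(1, 0) = -2  ⟹  A = -2  ✓
Hence u(x, y) = - 2 x^{2} - 3 y^{2}.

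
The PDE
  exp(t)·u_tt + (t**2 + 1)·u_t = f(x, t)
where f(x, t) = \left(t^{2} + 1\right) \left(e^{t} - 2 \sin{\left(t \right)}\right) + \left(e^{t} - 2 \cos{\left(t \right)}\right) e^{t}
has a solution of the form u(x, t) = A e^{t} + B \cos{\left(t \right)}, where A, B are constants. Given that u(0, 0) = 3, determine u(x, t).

Substitute the ansatz u = A e^{t} + B \cos{\left(t \right)} into the left-hand side.
Derivatives of the ansatz:
  u_tt = A e^{t} - B \cos{\left(t \right)}
  u_t = A e^{t} - B \sin{\left(t \right)}
Term by term:
  exp(t)·u_tt = A e^{2 t} - B e^{t} \cos{\left(t \right)}
  (t**2 + 1)·u_t = A t^{2} e^{t} + A e^{t} - B t^{2} \sin{\left(t \right)} - B \sin{\left(t \right)}
So the left-hand side equals
  A t^{2} e^{t} + A e^{2 t} + A e^{t} - B t^{2} \sin{\left(t \right)} - B e^{t} \cos{\left(t \right)} - B \sin{\left(t \right)}
This must equal f(x, t) identically; expanded, f = t^{2} e^{t} - 2 t^{2} \sin{\left(t \right)} + e^{2 t} - 2 e^{t} \cos{\left(t \right)} + e^{t} - 2 \sin{\left(t \right)}.
Matching coefficients of the independent functions:
  [t^{2} e^{t}, e^{t}, e^{2 t}]:  A = 1
  [t^{2} \sin{\left(t \right)}, e^{t} \cos{\left(t \right)}, \sin{\left(t \right)}]:  - B = -2
Solving: A = 1, B = 2.
Check against the point condition:
  u(0, 0) = 3  ⟹  A + B = 3  ✓
Hence u(x, t) = e^{t} + 2 \cos{\left(t \right)}.

Answer: u(x, t) = e^{t} + 2 \cos{\left(t \right)}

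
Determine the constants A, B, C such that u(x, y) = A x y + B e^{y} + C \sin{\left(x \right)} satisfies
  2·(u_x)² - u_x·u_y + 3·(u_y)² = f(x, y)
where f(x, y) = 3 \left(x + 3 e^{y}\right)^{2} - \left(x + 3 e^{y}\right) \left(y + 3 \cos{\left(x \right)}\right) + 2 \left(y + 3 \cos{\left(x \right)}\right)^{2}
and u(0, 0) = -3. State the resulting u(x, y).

Substitute the ansatz u = A x y + B e^{y} + C \sin{\left(x \right)} into the left-hand side.
Derivatives of the ansatz:
  u_x = A y + C \cos{\left(x \right)}
  u_y = A x + B e^{y}
Term by term:
  2·(u_x)² = 2 A^{2} y^{2} + 4 A C y \cos{\left(x \right)} + 2 C^{2} \cos^{2}{\left(x \right)}
  -u_x·u_y = - A^{2} x y - A B y e^{y} - A C x \cos{\left(x \right)} - B C e^{y} \cos{\left(x \right)}
  3·(u_y)² = 3 A^{2} x^{2} + 6 A B x e^{y} + 3 B^{2} e^{2 y}
So the left-hand side equals
  3 A^{2} x^{2} - A^{2} x y + 2 A^{2} y^{2} + 6 A B x e^{y} - A B y e^{y} - A C x \cos{\left(x \right)} + 4 A C y \cos{\left(x \right)} + 3 B^{2} e^{2 y} - B C e^{y} \cos{\left(x \right)} + 2 C^{2} \cos^{2}{\left(x \right)}
This must equal f(x, y) identically; expanded, f = 3 x^{2} - x y + 18 x e^{y} - 3 x \cos{\left(x \right)} + 2 y^{2} - 3 y e^{y} + 12 y \cos{\left(x \right)} + 27 e^{2 y} - 9 e^{y} \cos{\left(x \right)} + 18 \cos^{2}{\left(x \right)}.
Matching coefficients of the independent functions:
  [x^{2}]:  3 A^{2} = 3
  [y^{2}]:  2 A^{2} = 2
  [x y]:  - A^{2} = -1
  [x e^{y}]:  6 A B = 18
  [x \cos{\left(x \right)}]:  - A C = -3
  [y e^{y}]:  - A B = -3
  [y \cos{\left(x \right)}]:  4 A C = 12
  [e^{y} \cos{\left(x \right)}]:  - B C = -9
  [e^{2 y}]:  3 B^{2} = 27
  [\cos^{2}{\left(x \right)}]:  2 C^{2} = 18
These equations allow (A, B, C) = (-1, -3, -3) or (1, 3, 3).
Impose the point condition(s):
  u(0, 0) = -3  ⟹  B = -3
Only A = -1, B = -3, C = -3 satisfies everything.
Hence u(x, y) = - x y - 3 e^{y} - 3 \sin{\left(x \right)}.

Answer: u(x, y) = - x y - 3 e^{y} - 3 \sin{\left(x \right)}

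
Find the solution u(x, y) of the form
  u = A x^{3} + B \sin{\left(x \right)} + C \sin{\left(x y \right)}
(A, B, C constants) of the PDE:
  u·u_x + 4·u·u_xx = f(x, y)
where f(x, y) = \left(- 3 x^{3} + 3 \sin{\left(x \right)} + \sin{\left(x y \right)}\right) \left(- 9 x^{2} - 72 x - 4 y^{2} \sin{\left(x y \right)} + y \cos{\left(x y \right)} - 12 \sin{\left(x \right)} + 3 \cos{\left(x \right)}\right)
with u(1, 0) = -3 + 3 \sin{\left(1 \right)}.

Substitute the ansatz u = A x^{3} + B \sin{\left(x \right)} + C \sin{\left(x y \right)} into the left-hand side.
Derivatives of the ansatz:
  u_x = 3 A x^{2} + B \cos{\left(x \right)} + C y \cos{\left(x y \right)}
  u_xx = 6 A x - B \sin{\left(x \right)} - C y^{2} \sin{\left(x y \right)}
Term by term:
  u·u_x = 3 A^{2} x^{5} + A B x^{3} \cos{\left(x \right)} + 3 A B x^{2} \sin{\left(x \right)} + A C x^{3} y \cos{\left(x y \right)} + 3 A C x^{2} \sin{\left(x y \right)} + B^{2} \sin{\left(x \right)} \cos{\left(x \right)} + B C y \sin{\left(x \right)} \cos{\left(x y \right)} + B C \sin{\left(x y \right)} \cos{\left(x \right)} + C^{2} y \sin{\left(x y \right)} \cos{\left(x y \right)}
  4·u·u_xx = 24 A^{2} x^{4} - 4 A B x^{3} \sin{\left(x \right)} + 24 A B x \sin{\left(x \right)} - 4 A C x^{3} y^{2} \sin{\left(x y \right)} + 24 A C x \sin{\left(x y \right)} - 4 B^{2} \sin^{2}{\left(x \right)} - 4 B C y^{2} \sin{\left(x \right)} \sin{\left(x y \right)} - 4 B C \sin{\left(x \right)} \sin{\left(x y \right)} - 4 C^{2} y^{2} \sin^{2}{\left(x y \right)}
So the left-hand side equals
  3 A^{2} x^{5} + 24 A^{2} x^{4} - 4 A B x^{3} \sin{\left(x \right)} + A B x^{3} \cos{\left(x \right)} + 3 A B x^{2} \sin{\left(x \right)} + 24 A B x \sin{\left(x \right)} - 4 A C x^{3} y^{2} \sin{\left(x y \right)} + A C x^{3} y \cos{\left(x y \right)} + 3 A C x^{2} \sin{\left(x y \right)} + 24 A C x \sin{\left(x y \right)} - 4 B^{2} \sin^{2}{\left(x \right)} + B^{2} \sin{\left(x \right)} \cos{\left(x \right)} - 4 B C y^{2} \sin{\left(x \right)} \sin{\left(x y \right)} + B C y \sin{\left(x \right)} \cos{\left(x y \right)} - 4 B C \sin{\left(x \right)} \sin{\left(x y \right)} + B C \sin{\left(x y \right)} \cos{\left(x \right)} - 4 C^{2} y^{2} \sin^{2}{\left(x y \right)} + C^{2} y \sin{\left(x y \right)} \cos{\left(x y \right)}
This must equal f(x, y) identically; expanded, f = 27 x^{5} + 216 x^{4} + 12 x^{3} y^{2} \sin{\left(x y \right)} - 3 x^{3} y \cos{\left(x y \right)} + 36 x^{3} \sin{\left(x \right)} - 9 x^{3} \cos{\left(x \right)} - 27 x^{2} \sin{\left(x \right)} - 9 x^{2} \sin{\left(x y \right)} - 216 x \sin{\left(x \right)} - 72 x \sin{\left(x y \right)} - 12 y^{2} \sin{\left(x \right)} \sin{\left(x y \right)} - 4 y^{2} \sin^{2}{\left(x y \right)} + 3 y \sin{\left(x \right)} \cos{\left(x y \right)} + y \sin{\left(x y \right)} \cos{\left(x y \right)} - 36 \sin^{2}{\left(x \right)} - 12 \sin{\left(x \right)} \sin{\left(x y \right)} + 9 \sin{\left(x \right)} \cos{\left(x \right)} + 3 \sin{\left(x y \right)} \cos{\left(x \right)}.
Matching coefficients of the independent functions:
(each divided by its leading coefficient; functions giving the same equation are listed together)
  [x^{4}, x^{5}]:  A^{2} - 9 = 0
  [x \sin{\left(x \right)}, x^{2} \sin{\left(x \right)}, x^{3} \sin{\left(x \right)}, …]:  A B + 9 = 0
  [x \sin{\left(x y \right)}, x^{2} \sin{\left(x y \right)}, x^{3} y \cos{\left(x y \right)}, …]:  A C + 3 = 0
  [y^{2} \sin^{2}{\left(x y \right)}, y \sin{\left(x y \right)} \cos{\left(x y \right)}]:  C^{2} - 1 = 0
  [\sin{\left(x \right)} \sin{\left(x y \right)}, \sin{\left(x y \right)} \cos{\left(x \right)}, y \sin{\left(x \right)} \cos{\left(x y \right)}, …]:  B C - 3 = 0
  [\sin{\left(x \right)} \cos{\left(x \right)}, \sin^{2}{\left(x \right)}]:  B^{2} - 9 = 0
These equations allow (A, B, C) = (-3, 3, 1) or (3, -3, -1).
Impose the point condition(s):
  u(1, 0) = -3 + 3 \sin{\left(1 \right)}  ⟹  A + B \sin{\left(1 \right)} = -3 + 3 \sin{\left(1 \right)}
Only A = -3, B = 3, C = 1 satisfies everything.
Hence u(x, y) = - 3 x^{3} + 3 \sin{\left(x \right)} + \sin{\left(x y \right)}.

Answer: u(x, y) = - 3 x^{3} + 3 \sin{\left(x \right)} + \sin{\left(x y \right)}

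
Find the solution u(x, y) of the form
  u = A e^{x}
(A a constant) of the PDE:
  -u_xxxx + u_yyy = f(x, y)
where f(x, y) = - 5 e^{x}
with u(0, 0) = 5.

Substitute the ansatz u = A e^{x} into the left-hand side.
Derivatives of the ansatz:
  u_xxxx = A e^{x}
  u_yyy = 0
Term by term:
  -u_xxxx = - A e^{x}
  u_yyy = 0
So the left-hand side equals
  - A e^{x}
This must equal f(x, y) = - 5 e^{x} identically.
Matching coefficients of the independent functions:
  [e^{x}]:  - A = -5
Solving: A = 5.
Check against the point condition:
  u(0, 0) = 5  ⟹  A = 5  ✓
Hence u(x, y) = 5 e^{x}.

Answer: u(x, y) = 5 e^{x}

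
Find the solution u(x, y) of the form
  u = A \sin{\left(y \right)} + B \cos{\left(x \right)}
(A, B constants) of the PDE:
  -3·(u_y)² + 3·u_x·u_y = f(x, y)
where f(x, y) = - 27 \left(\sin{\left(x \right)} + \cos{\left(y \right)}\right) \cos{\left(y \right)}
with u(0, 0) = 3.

Answer: u(x, y) = 3 \sin{\left(y \right)} + 3 \cos{\left(x \right)}

Derivation:
Substitute the ansatz u = A \sin{\left(y \right)} + B \cos{\left(x \right)} into the left-hand side.
Derivatives of the ansatz:
  u_y = A \cos{\left(y \right)}
  u_x = - B \sin{\left(x \right)}
Term by term:
  -3·(u_y)² = - 3 A^{2} \cos^{2}{\left(y \right)}
  3·u_x·u_y = - 3 A B \sin{\left(x \right)} \cos{\left(y \right)}
So the left-hand side equals
  - 3 A^{2} \cos^{2}{\left(y \right)} - 3 A B \sin{\left(x \right)} \cos{\left(y \right)}
This must equal f(x, y) identically; expanded, f = - 27 \sin{\left(x \right)} \cos{\left(y \right)} - 27 \cos^{2}{\left(y \right)}.
Matching coefficients of the independent functions:
  [\sin{\left(x \right)} \cos{\left(y \right)}]:  - 3 A B = -27
  [\cos^{2}{\left(y \right)}]:  - 3 A^{2} = -27
These equations allow (A, B) = (-3, -3) or (3, 3).
Impose the point condition(s):
  u(0, 0) = 3  ⟹  B = 3
Only A = 3, B = 3 satisfies everything.
Hence u(x, y) = 3 \sin{\left(y \right)} + 3 \cos{\left(x \right)}.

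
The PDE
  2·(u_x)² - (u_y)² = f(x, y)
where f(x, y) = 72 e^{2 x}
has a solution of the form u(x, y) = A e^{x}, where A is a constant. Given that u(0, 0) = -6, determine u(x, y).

Substitute the ansatz u = A e^{x} into the left-hand side.
Derivatives of the ansatz:
  u_x = A e^{x}
  u_y = 0
Term by term:
  2·(u_x)² = 2 A^{2} e^{2 x}
  -(u_y)² = 0
So the left-hand side equals
  2 A^{2} e^{2 x}
This must equal f(x, y) = 72 e^{2 x} identically.
Matching coefficients of the independent functions:
  [e^{2 x}]:  2 A^{2} = 72
These equations allow (A) = (-6) or (6).
Impose the point condition(s):
  u(0, 0) = -6  ⟹  A = -6
Only A = -6 satisfies everything.
Hence u(x, y) = - 6 e^{x}.

Answer: u(x, y) = - 6 e^{x}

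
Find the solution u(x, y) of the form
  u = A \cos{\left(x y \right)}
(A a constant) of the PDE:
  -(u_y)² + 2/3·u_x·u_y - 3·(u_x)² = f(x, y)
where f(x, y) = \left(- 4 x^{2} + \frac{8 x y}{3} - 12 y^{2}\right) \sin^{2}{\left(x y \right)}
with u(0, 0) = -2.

Substitute the ansatz u = A \cos{\left(x y \right)} into the left-hand side.
Derivatives of the ansatz:
  u_y = - A x \sin{\left(x y \right)}
  u_x = - A y \sin{\left(x y \right)}
Term by term:
  -(u_y)² = - A^{2} x^{2} \sin^{2}{\left(x y \right)}
  2/3·u_x·u_y = \frac{2 A^{2} x y \sin^{2}{\left(x y \right)}}{3}
  -3·(u_x)² = - 3 A^{2} y^{2} \sin^{2}{\left(x y \right)}
So the left-hand side equals
  - A^{2} x^{2} \sin^{2}{\left(x y \right)} + \frac{2 A^{2} x y \sin^{2}{\left(x y \right)}}{3} - 3 A^{2} y^{2} \sin^{2}{\left(x y \right)}
This must equal f(x, y) identically; expanded, f = - 4 x^{2} \sin^{2}{\left(x y \right)} + \frac{8 x y \sin^{2}{\left(x y \right)}}{3} - 12 y^{2} \sin^{2}{\left(x y \right)}.
Matching coefficients of the independent functions:
  [x^{2} \sin^{2}{\left(x y \right)}]:  - A^{2} = -4
  [y^{2} \sin^{2}{\left(x y \right)}]:  - 3 A^{2} = -12
  [x y \sin^{2}{\left(x y \right)}]:  \frac{2 A^{2}}{3} = \frac{8}{3}
These equations allow (A) = (-2) or (2).
Impose the point condition(s):
  u(0, 0) = -2  ⟹  A = -2
Only A = -2 satisfies everything.
Hence u(x, y) = - 2 \cos{\left(x y \right)}.

Answer: u(x, y) = - 2 \cos{\left(x y \right)}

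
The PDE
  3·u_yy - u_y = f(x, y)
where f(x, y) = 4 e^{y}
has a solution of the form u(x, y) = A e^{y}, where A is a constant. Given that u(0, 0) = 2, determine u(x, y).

Answer: u(x, y) = 2 e^{y}

Derivation:
Substitute the ansatz u = A e^{y} into the left-hand side.
Derivatives of the ansatz:
  u_yy = A e^{y}
  u_y = A e^{y}
Term by term:
  3·u_yy = 3 A e^{y}
  -u_y = - A e^{y}
So the left-hand side equals
  2 A e^{y}
This must equal f(x, y) = 4 e^{y} identically.
Matching coefficients of the independent functions:
  [e^{y}]:  2 A = 4
Solving: A = 2.
Check against the point condition:
  u(0, 0) = 2  ⟹  A = 2  ✓
Hence u(x, y) = 2 e^{y}.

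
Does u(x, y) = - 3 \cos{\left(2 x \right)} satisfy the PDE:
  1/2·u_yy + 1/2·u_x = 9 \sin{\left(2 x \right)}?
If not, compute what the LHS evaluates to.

Evaluate each term of the left-hand side for u = - 3 \cos{\left(2 x \right)}.
Derivatives:
  u_yy = 0
  u_x = 6 \sin{\left(2 x \right)}
Terms:
  1/2·u_yy = 0
  1/2·u_x = 3 \sin{\left(2 x \right)}
Sum: LHS = 3 \sin{\left(2 x \right)}
Given right-hand side: 9 \sin{\left(2 x \right)}. Difference LHS − RHS = - 6 \sin{\left(2 x \right)} ≠ 0, so u is not a solution.

Answer: No, the LHS evaluates to 3 \sin{\left(2 x \right)}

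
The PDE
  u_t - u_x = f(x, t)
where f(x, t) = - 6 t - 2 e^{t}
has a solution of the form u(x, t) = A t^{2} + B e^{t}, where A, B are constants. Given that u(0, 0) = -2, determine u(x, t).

Substitute the ansatz u = A t^{2} + B e^{t} into the left-hand side.
Derivatives of the ansatz:
  u_t = 2 A t + B e^{t}
  u_x = 0
Term by term:
  u_t = 2 A t + B e^{t}
  -u_x = 0
So the left-hand side equals
  2 A t + B e^{t}
This must equal f(x, t) = - 6 t - 2 e^{t} identically.
Matching coefficients of the independent functions:
  [t]:  2 A = -6
  [e^{t}]:  B = -2
Solving: A = -3, B = -2.
Check against the point condition:
  u(0, 0) = -2  ⟹  B = -2  ✓
Hence u(x, t) = - 3 t^{2} - 2 e^{t}.

Answer: u(x, t) = - 3 t^{2} - 2 e^{t}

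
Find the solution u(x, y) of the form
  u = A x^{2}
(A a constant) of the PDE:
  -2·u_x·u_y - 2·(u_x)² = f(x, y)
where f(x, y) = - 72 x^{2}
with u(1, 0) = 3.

Substitute the ansatz u = A x^{2} into the left-hand side.
Derivatives of the ansatz:
  u_x = 2 A x
  u_y = 0
Term by term:
  -2·u_x·u_y = 0
  -2·(u_x)² = - 8 A^{2} x^{2}
So the left-hand side equals
  - 8 A^{2} x^{2}
This must equal f(x, y) = - 72 x^{2} identically.
Matching coefficients of the independent functions:
  [x^{2}]:  - 8 A^{2} = -72
These equations allow (A) = (-3) or (3).
Impose the point condition(s):
  u(1, 0) = 3  ⟹  A = 3
Only A = 3 satisfies everything.
Hence u(x, y) = 3 x^{2}.

Answer: u(x, y) = 3 x^{2}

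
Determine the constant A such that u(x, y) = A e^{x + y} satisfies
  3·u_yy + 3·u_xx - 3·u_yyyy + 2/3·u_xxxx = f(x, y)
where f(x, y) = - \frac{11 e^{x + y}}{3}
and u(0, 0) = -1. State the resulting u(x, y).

Substitute the ansatz u = A e^{x + y} into the left-hand side.
Derivatives of the ansatz:
  u_yy = A e^{x} e^{y}
  u_xx = A e^{x} e^{y}
  u_yyyy = A e^{x} e^{y}
  u_xxxx = A e^{x} e^{y}
Term by term:
  3·u_yy = 3 A e^{x} e^{y}
  3·u_xx = 3 A e^{x} e^{y}
  -3·u_yyyy = - 3 A e^{x} e^{y}
  2/3·u_xxxx = \frac{2 A e^{x} e^{y}}{3}
So the left-hand side equals
  \frac{11 A e^{x} e^{y}}{3}
This must equal f(x, y) identically; expanded, f = - \frac{11 e^{x} e^{y}}{3}.
Matching coefficients of the independent functions:
  [e^{x} e^{y}]:  \frac{11 A}{3} = - \frac{11}{3}
Solving: A = -1.
Check against the point condition:
  u(0, 0) = -1  ⟹  A = -1  ✓
Hence u(x, y) = - e^{x + y}.

Answer: u(x, y) = - e^{x + y}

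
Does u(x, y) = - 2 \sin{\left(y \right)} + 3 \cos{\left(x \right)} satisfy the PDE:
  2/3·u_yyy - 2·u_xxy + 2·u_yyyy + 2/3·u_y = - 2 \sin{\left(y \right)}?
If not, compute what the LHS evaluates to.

Evaluate each term of the left-hand side for u = - 2 \sin{\left(y \right)} + 3 \cos{\left(x \right)}.
Derivatives:
  u_yyy = 2 \cos{\left(y \right)}
  u_xxy = 0
  u_yyyy = - 2 \sin{\left(y \right)}
  u_y = - 2 \cos{\left(y \right)}
Terms:
  2/3·u_yyy = \frac{4 \cos{\left(y \right)}}{3}
  -2·u_xxy = 0
  2·u_yyyy = - 4 \sin{\left(y \right)}
  2/3·u_y = - \frac{4 \cos{\left(y \right)}}{3}
Sum: LHS = - 4 \sin{\left(y \right)}
Given right-hand side: - 2 \sin{\left(y \right)}. Difference LHS − RHS = - 2 \sin{\left(y \right)} ≠ 0, so u is not a solution.

Answer: No, the LHS evaluates to - 4 \sin{\left(y \right)}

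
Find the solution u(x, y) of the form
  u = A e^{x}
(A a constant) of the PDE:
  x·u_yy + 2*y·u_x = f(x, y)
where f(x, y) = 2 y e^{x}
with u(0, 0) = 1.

Answer: u(x, y) = e^{x}

Derivation:
Substitute the ansatz u = A e^{x} into the left-hand side.
Derivatives of the ansatz:
  u_yy = 0
  u_x = A e^{x}
Term by term:
  x·u_yy = 0
  2*y·u_x = 2 A y e^{x}
So the left-hand side equals
  2 A y e^{x}
This must equal f(x, y) = 2 y e^{x} identically.
Matching coefficients of the independent functions:
  [y e^{x}]:  2 A = 2
Solving: A = 1.
Check against the point condition:
  u(0, 0) = 1  ⟹  A = 1  ✓
Hence u(x, y) = e^{x}.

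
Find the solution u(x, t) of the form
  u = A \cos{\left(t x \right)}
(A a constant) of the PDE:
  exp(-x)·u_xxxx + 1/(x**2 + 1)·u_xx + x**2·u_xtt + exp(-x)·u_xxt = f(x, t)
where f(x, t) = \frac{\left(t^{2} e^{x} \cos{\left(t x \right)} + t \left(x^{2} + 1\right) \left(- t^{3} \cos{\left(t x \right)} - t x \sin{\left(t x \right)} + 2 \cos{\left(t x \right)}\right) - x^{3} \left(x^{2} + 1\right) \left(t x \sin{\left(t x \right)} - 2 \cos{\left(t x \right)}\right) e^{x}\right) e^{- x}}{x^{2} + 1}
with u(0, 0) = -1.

Substitute the ansatz u = A \cos{\left(t x \right)} into the left-hand side.
Derivatives of the ansatz:
  u_xxxx = A t^{4} \cos{\left(t x \right)}
  u_xx = - A t^{2} \cos{\left(t x \right)}
  u_xtt = A t x^{2} \sin{\left(t x \right)} - 2 A x \cos{\left(t x \right)}
  u_xxt = A t^{2} x \sin{\left(t x \right)} - 2 A t \cos{\left(t x \right)}
Term by term:
  exp(-x)·u_xxxx = A t^{4} e^{- x} \cos{\left(t x \right)}
  1/(x**2 + 1)·u_xx = - \frac{A t^{2} \cos{\left(t x \right)}}{x^{2} + 1}
  x**2·u_xtt = A t x^{4} \sin{\left(t x \right)} - 2 A x^{3} \cos{\left(t x \right)}
  exp(-x)·u_xxt = A t^{2} x e^{- x} \sin{\left(t x \right)} - 2 A t e^{- x} \cos{\left(t x \right)}
So the left-hand side equals
  A t^{4} e^{- x} \cos{\left(t x \right)} + A t^{2} x e^{- x} \sin{\left(t x \right)} - \frac{A t^{2} \cos{\left(t x \right)}}{x^{2} + 1} + A t x^{4} \sin{\left(t x \right)} - 2 A t e^{- x} \cos{\left(t x \right)} - 2 A x^{3} \cos{\left(t x \right)}
This must equal f(x, t) identically; expanded, f = - t^{4} e^{- x} \cos{\left(t x \right)} - t^{2} x e^{- x} \sin{\left(t x \right)} + \frac{t^{2} \cos{\left(t x \right)}}{x^{2} + 1} - t x^{4} \sin{\left(t x \right)} + 2 t e^{- x} \cos{\left(t x \right)} + 2 x^{3} \cos{\left(t x \right)}.
Matching coefficients of the independent functions:
  [x^{3} \cos{\left(t x \right)}, t e^{- x} \cos{\left(t x \right)}]:  - 2 A = 2
  [t x^{4} \sin{\left(t x \right)}, t^{4} e^{- x} \cos{\left(t x \right)}, t^{2} x e^{- x} \sin{\left(t x \right)}]:  A = -1
  [\frac{t^{2} \cos{\left(t x \right)}}{x^{2} + 1}]:  - A = 1
Solving: A = -1.
Check against the point condition:
  u(0, 0) = -1  ⟹  A = -1  ✓
Hence u(x, t) = - \cos{\left(t x \right)}.

Answer: u(x, t) = - \cos{\left(t x \right)}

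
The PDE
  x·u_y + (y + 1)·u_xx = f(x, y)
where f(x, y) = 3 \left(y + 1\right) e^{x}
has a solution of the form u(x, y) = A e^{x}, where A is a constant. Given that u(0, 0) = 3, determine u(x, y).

Substitute the ansatz u = A e^{x} into the left-hand side.
Derivatives of the ansatz:
  u_y = 0
  u_xx = A e^{x}
Term by term:
  x·u_y = 0
  (y + 1)·u_xx = A y e^{x} + A e^{x}
So the left-hand side equals
  A y e^{x} + A e^{x}
This must equal f(x, y) identically; expanded, f = 3 y e^{x} + 3 e^{x}.
Matching coefficients of the independent functions:
  [y e^{x}, e^{x}]:  A = 3
Solving: A = 3.
Check against the point condition:
  u(0, 0) = 3  ⟹  A = 3  ✓
Hence u(x, y) = 3 e^{x}.

Answer: u(x, y) = 3 e^{x}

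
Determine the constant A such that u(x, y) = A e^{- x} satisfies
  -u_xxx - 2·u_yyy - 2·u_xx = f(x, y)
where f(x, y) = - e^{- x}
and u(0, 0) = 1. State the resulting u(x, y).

Answer: u(x, y) = e^{- x}

Derivation:
Substitute the ansatz u = A e^{- x} into the left-hand side.
Derivatives of the ansatz:
  u_xxx = - A e^{- x}
  u_yyy = 0
  u_xx = A e^{- x}
Term by term:
  -u_xxx = A e^{- x}
  -2·u_yyy = 0
  -2·u_xx = - 2 A e^{- x}
So the left-hand side equals
  - A e^{- x}
This must equal f(x, y) = - e^{- x} identically.
Matching coefficients of the independent functions:
  [e^{- x}]:  - A = -1
Solving: A = 1.
Check against the point condition:
  u(0, 0) = 1  ⟹  A = 1  ✓
Hence u(x, y) = e^{- x}.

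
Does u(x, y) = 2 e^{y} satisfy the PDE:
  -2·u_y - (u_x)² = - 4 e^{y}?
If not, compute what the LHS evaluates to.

Evaluate each term of the left-hand side for u = 2 e^{y}.
Derivatives:
  u_y = 2 e^{y}
  u_x = 0
Terms:
  -2·u_y = - 4 e^{y}
  -(u_x)² = 0
Sum: LHS = - 4 e^{y}
This is exactly the given right-hand side, so u is a solution.

Answer: Yes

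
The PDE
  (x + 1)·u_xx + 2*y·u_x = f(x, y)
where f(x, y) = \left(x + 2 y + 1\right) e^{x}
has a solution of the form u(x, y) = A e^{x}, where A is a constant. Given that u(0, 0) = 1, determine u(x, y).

Substitute the ansatz u = A e^{x} into the left-hand side.
Derivatives of the ansatz:
  u_xx = A e^{x}
  u_x = A e^{x}
Term by term:
  (x + 1)·u_xx = A x e^{x} + A e^{x}
  2*y·u_x = 2 A y e^{x}
So the left-hand side equals
  A x e^{x} + 2 A y e^{x} + A e^{x}
This must equal f(x, y) identically; expanded, f = x e^{x} + 2 y e^{x} + e^{x}.
Matching coefficients of the independent functions:
  [x e^{x}, e^{x}]:  A = 1
  [y e^{x}]:  2 A = 2
Solving: A = 1.
Check against the point condition:
  u(0, 0) = 1  ⟹  A = 1  ✓
Hence u(x, y) = e^{x}.

Answer: u(x, y) = e^{x}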